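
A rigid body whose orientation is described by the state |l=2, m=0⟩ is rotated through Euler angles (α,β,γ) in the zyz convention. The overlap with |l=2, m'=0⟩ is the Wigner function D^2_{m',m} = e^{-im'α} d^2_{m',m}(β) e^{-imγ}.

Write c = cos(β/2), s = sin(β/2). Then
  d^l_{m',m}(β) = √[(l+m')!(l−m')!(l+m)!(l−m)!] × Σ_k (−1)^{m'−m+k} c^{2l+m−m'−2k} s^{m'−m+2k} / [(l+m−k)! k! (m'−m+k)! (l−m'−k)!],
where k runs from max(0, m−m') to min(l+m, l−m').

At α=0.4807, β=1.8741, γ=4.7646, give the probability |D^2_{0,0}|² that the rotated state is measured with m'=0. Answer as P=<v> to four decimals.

P=0.1341

Split into d^2_{0,0}(β=1.8741) × two z-phases.
With c≡cos(β/2)=0.592168 and s≡sin(β/2)=0.805815, N=[2·2·2·2]^{1/2}=4.000000
k: max(0,(0)−(0))=0 … min(2+(0),2−(0))=2
  k=0: (−1)^0·4.0000/(4)·0.5922^4·0.8058^0 = +0.122964
  k=1: (−1)^1·4.0000/(1)·0.5922^2·0.8058^2 = -0.910793
  k=2: (−1)^2·4.0000/(4)·0.5922^0·0.8058^4 = +0.421639
d^2_{0,0}(1.8741) = +0.122964 -0.910793 +0.421639 = -0.366190
|D^2_{0,0}|² = |d^2_{0,0}(β)|² = (-0.366190)² = 0.134095 (the z-rotation phases have unit modulus)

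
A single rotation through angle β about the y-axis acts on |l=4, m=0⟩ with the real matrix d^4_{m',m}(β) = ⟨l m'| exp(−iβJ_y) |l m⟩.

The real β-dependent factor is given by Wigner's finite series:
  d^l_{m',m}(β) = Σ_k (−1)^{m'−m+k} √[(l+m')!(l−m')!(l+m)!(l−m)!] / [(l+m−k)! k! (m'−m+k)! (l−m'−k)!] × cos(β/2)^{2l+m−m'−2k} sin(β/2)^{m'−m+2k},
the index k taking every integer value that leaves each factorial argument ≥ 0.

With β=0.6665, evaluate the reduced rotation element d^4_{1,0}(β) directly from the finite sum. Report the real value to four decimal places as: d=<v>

d^4_{1,0}(β=0.6665) via Wigner's sum:
c=cos(0.6665/2)=0.944984, s=sin(0.6665/2)=0.327116; N=√[120·6·24·24]=643.987578
k: max(0,(0)−(1))=0 … min(4+(0),4−(1))=3
  k=0: (−1)^1·643.9876/(144)·0.9450^7·0.3271^1 = -0.984438
  k=1: (−1)^2·643.9876/(24)·0.9450^5·0.3271^3 = +0.707773
  k=2: (−1)^3·643.9876/(24)·0.9450^3·0.3271^5 = -0.084810
  k=3: (−1)^4·643.9876/(144)·0.9450^1·0.3271^7 = +0.001694
d^4_{1,0}(0.6665) = -0.984438 +0.707773 -0.084810 +0.001694 = -0.359782

d=-0.3598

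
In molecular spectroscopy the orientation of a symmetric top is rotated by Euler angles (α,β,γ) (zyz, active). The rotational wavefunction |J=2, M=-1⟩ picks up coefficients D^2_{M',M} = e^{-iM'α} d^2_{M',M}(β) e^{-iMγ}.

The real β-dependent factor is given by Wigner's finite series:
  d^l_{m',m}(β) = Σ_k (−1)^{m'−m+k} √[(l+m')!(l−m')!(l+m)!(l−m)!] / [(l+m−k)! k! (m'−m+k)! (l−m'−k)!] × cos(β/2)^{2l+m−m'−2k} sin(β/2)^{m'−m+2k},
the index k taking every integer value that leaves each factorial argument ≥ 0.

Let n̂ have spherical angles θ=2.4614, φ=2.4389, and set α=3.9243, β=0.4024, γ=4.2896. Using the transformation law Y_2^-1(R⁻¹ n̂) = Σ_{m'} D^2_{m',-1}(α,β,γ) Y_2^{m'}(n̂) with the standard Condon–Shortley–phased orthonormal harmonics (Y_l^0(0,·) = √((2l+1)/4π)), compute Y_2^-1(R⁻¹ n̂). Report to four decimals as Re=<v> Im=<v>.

Re=-0.2287 Im=0.3110

Need the full column D^2_{m',-1} for m'=−2..2 at α=3.9243, β=0.4024, γ=4.2896.
cos(β/2)=0.979827, sin(β/2)=0.199845
d^2_{-2,-1}: single k=1 term ⇒ +0.375987;  D = +0.342045-0.156112i
d^2_{-1,-1}: k∈[0..1] ⇒ +0.921719 -0.115029 = +0.806690;  D = -0.284114+0.755001i
d^2_{0,-1}: k∈[0..1] ⇒ -0.460488 +0.019156 = -0.441332;  D = +0.181081+0.402472i
d^2_{1,-1}: k∈[0..1] ⇒ +0.115029 -0.001595 = +0.113434;  D = +0.105949+0.040522i
d^2_{2,-1}: single k=0 term ⇒ -0.015641;  D = +0.014298-0.006341i
Y_2^{m'}(θ=2.4614,φ=2.4389) and Σ D·Y over m':
  (+0.3420-0.1561i)·(+0.0252+0.1507i)  (-0.2841+0.7550i)·(+0.2883+0.2441i)  (+0.1811+0.4025i)·(+0.2565+0.0000i)  (+0.1059+0.0405i)·(-0.2883+0.2441i)  (+0.0143-0.0063i)·(+0.0252-0.1507i)
Y_2^-1(R⁻¹ n̂) = -0.228670+0.311009i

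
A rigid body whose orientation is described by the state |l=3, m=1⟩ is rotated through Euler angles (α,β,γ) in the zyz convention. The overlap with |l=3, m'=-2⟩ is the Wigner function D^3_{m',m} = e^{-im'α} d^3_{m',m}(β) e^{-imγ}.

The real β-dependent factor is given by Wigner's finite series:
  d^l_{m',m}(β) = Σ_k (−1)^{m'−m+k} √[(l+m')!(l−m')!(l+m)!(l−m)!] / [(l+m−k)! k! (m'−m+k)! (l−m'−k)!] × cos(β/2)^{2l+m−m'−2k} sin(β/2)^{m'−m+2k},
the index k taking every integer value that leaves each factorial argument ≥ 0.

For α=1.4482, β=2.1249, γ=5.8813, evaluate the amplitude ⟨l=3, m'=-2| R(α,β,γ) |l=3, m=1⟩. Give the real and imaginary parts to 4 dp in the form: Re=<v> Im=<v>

Split into d^3_{-2,1}(β=2.1249) × two z-phases.
Half-angle: c=0.486733, s=0.873551. N=√(1·120·24·2)=75.894664
k∈{3,4} keeps every argument non-negative
  k=3: (−1)^0·75.8947/(12)·0.4867^3·0.8736^3 = +0.486147
  k=4: (−1)^1·75.8947/(24)·0.4867^1·0.8736^5 = -0.782945
d^3_{-2,1}(2.1249) = +0.486147 -0.782945 = -0.296798
Phases: e^{-i·(-2)·1.4482}=-0.970091+0.242743i, e^{-i·(1)·5.8813}=+0.920325+0.391154i ⇒ D=+0.293162+0.046316i

Re=0.2932 Im=0.0463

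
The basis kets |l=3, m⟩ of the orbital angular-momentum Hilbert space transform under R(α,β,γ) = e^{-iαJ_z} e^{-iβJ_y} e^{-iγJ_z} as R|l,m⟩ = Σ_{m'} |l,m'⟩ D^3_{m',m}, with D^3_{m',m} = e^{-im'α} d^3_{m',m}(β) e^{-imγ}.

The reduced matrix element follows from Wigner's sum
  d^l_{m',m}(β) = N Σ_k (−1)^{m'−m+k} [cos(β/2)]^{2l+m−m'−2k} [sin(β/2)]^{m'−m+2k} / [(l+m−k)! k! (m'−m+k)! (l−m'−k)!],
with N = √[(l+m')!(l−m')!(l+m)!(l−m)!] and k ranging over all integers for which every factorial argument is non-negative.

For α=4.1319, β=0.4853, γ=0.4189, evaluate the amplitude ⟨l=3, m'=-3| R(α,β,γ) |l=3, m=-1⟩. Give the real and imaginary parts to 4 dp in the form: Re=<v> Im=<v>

First d^3_{-3,-1}(β=0.4853), then the phase factors e^{-i(-3)α} and e^{-i(-1)γ}:
c=cos(0.4853/2)=0.970705, s=sin(0.4853/2)=0.240276; N=√[1·720·2·24]=185.903201
k∈{2} keeps every argument non-negative
  k=2: (−1)^0·185.9032/(48)·0.9707^4·0.2403^2 = +0.198525
d^3_{-3,-1}(0.4853) = +0.198525
Attach z-rotation phases: D = e^{-i(-3)(4.1319)}·(+0.198525)·e^{-i(-1)(0.4189)} = +0.192440+0.048775i

Re=0.1924 Im=0.0488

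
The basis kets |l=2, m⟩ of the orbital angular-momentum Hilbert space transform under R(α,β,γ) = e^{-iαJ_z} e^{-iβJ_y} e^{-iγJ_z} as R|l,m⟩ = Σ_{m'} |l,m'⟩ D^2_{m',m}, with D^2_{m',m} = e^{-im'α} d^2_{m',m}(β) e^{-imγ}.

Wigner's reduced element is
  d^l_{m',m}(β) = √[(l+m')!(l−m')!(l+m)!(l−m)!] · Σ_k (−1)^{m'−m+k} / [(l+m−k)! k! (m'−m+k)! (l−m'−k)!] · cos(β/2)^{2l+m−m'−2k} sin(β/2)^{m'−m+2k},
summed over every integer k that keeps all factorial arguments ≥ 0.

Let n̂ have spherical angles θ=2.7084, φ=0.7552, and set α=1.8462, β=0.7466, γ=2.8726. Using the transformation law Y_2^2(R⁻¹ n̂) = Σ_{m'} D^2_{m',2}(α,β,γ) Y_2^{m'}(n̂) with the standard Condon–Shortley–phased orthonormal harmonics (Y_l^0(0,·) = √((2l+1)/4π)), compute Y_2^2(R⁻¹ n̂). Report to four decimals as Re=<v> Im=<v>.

Need the full column D^2_{m',2} for m'=−2..2 at α=1.8462, β=0.7466, γ=2.8726.
cos(β/2)=0.931129, sin(β/2)=0.364690
d^2_{-2,2}: single k=4 term ⇒ +0.017689;  D = -0.008200-0.015673i
d^2_{-1,2}: single k=3 term ⇒ +0.090326;  D = -0.065633+0.062057i
d^2_{0,2}: single k=2 term ⇒ +0.282451;  D = +0.242553+0.144730i
d^2_{1,2}: single k=1 term ⇒ +0.588821;  D = +0.152843-0.568638i
d^2_{2,2}: single k=0 term ⇒ +0.751691;  D = -0.751629+0.009638i
Y_2^{m'}(θ=2.7084,φ=0.7552) and Σ D·Y over m':
  (-0.0082-0.0157i)·(+0.0041-0.0679i)  (-0.0656+0.0621i)·(-0.2143+0.2017i)  (+0.2426+0.1447i)·(+0.4641+0.0000i)  (+0.1528-0.5686i)·(+0.2143+0.2017i)  (-0.7516+0.0096i)·(+0.0041+0.0679i)
Y_2^2(R⁻¹ n̂) = +0.256743-0.100945i

Re=0.2567 Im=-0.1009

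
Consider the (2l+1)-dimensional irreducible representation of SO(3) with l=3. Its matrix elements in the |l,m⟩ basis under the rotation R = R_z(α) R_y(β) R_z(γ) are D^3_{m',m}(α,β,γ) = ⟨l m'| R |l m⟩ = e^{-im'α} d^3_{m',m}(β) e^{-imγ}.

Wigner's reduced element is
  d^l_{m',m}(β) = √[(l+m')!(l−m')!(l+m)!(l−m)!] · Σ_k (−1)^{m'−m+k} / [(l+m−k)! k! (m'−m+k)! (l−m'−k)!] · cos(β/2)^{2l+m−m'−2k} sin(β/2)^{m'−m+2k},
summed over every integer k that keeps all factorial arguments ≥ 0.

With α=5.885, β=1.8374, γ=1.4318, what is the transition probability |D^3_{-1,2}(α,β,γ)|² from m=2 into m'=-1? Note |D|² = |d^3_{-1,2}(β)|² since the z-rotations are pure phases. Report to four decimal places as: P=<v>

D^3_{-1,2}(5.885,1.8374,1.4318) = e^{-i·-1·5.885}·d^3_{-1,2}(1.8374)·e^{-i·2·1.4318}. Compute d first:
c=cos(1.8374/2)=0.606854, s=sin(1.8374/2)=0.794813; N=√[2·24·120·1]=75.894664
Admissible k: 3..4 (factorial args all ≥0)
  k=3: (−1)^0·75.8947/(12)·0.6069^3·0.7948^3 = +0.709705
  k=4: (−1)^1·75.8947/(24)·0.6069^1·0.7948^5 = -0.608709
d^3_{-1,2}(1.8374) = +0.709705 -0.608709 = +0.100996
|D^3_{-1,2}|² = |d^3_{-1,2}(β)|² = (+0.100996)² = 0.010200 (the z-rotation phases have unit modulus)

P=0.0102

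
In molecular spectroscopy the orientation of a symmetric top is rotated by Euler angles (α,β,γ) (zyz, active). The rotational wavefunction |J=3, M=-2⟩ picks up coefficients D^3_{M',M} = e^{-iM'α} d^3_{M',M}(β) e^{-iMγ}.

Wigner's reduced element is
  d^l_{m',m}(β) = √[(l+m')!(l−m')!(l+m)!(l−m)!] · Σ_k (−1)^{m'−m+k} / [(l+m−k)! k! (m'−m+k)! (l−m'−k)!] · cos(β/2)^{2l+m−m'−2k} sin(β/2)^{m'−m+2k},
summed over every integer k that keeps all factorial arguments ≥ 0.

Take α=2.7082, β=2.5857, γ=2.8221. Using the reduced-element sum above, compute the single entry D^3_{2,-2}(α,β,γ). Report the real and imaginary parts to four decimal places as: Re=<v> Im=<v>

D^3_{2,-2}(2.7082,2.5857,2.8221) = e^{-i·2·2.7082}·d^3_{2,-2}(2.5857)·e^{-i·-2·2.8221}. Compute d first:
With c≡cos(β/2)=0.274381 and s≡sin(β/2)=0.961621, N=[120·1·1·120]^{1/2}=120.000000
The bounds max(0,m−m')=0 and min(l+m,l−m')=1 give 2 terms
  k=0: (−1)^4·120.0000/(24)·0.2744^2·0.9616^4 = +0.321881
  k=1: (−1)^5·120.0000/(120)·0.2744^0·0.9616^6 = -0.790721
d^3_{2,-2}(2.5857) = +0.321881 -0.790721 = -0.468841
Phases: e^{-i·(2)·2.7082}=+0.647280+0.762252i, e^{-i·(-2)·2.8221}=+0.802701-0.596381i ⇒ D=-0.456729-0.105881i

Re=-0.4567 Im=-0.1059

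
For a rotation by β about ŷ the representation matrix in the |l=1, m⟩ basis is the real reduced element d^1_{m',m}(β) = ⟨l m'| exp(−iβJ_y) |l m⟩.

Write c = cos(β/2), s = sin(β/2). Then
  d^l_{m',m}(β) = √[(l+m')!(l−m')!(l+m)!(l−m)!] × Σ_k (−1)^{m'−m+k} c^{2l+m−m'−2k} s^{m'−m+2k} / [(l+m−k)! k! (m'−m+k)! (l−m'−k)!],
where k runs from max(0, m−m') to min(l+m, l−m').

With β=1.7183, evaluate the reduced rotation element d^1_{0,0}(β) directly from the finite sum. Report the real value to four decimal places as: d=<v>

d=-0.1470

d^1_{0,0}(β=1.7183) via Wigner's sum:
With c≡cos(β/2)=0.653081 and s≡sin(β/2)=0.757288, N=[1·1·1·1]^{1/2}=1.000000
The bounds max(0,m−m')=0 and min(l+m,l−m')=1 give 2 terms
  k=0: (−1)^0·1.0000/(1)·0.6531^2·0.7573^0 = +0.426515
  k=1: (−1)^1·1.0000/(1)·0.6531^0·0.7573^2 = -0.573485
d^1_{0,0}(1.7183) = +0.426515 -0.573485 = -0.146969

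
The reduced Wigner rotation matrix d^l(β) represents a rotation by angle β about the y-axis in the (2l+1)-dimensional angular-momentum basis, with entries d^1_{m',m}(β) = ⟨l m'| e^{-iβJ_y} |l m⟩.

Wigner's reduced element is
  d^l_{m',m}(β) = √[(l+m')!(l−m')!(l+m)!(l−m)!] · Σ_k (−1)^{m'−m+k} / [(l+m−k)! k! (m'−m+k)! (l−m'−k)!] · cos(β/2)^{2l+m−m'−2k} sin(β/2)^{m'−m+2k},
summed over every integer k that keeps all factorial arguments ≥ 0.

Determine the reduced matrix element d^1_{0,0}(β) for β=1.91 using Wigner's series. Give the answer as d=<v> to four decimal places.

d=-0.3327

d^1_{0,0}(β=1.91) via Wigner's sum:
With c≡cos(β/2)=0.577609 and s≡sin(β/2)=0.816314, N=[1·1·1·1]^{1/2}=1.000000
k∈{0,1} keeps every argument non-negative
  k=0: (−1)^0·1.0000/(1)·0.5776^2·0.8163^0 = +0.333632
  k=1: (−1)^1·1.0000/(1)·0.5776^0·0.8163^2 = -0.666368
d^1_{0,0}(1.91) = +0.333632 -0.666368 = -0.332736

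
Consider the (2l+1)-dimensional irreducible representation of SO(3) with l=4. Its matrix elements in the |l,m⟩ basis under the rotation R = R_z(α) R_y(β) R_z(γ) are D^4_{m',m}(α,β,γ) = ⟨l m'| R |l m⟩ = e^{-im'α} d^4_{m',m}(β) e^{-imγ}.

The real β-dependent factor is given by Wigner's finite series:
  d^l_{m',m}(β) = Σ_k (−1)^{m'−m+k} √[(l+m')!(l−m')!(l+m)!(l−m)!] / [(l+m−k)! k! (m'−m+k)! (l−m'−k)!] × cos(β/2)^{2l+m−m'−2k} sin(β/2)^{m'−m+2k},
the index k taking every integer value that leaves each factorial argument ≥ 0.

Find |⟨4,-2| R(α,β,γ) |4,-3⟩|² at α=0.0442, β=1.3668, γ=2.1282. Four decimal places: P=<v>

P=0.1552

D^4_{-2,-3}(0.0442,1.3668,2.1282) = e^{-i·-2·0.0442}·d^4_{-2,-3}(1.3668)·e^{-i·-3·2.1282}. Compute d first:
Half-angle: c=0.775430, s=0.631433. N=√(2·720·1·5040)=2693.993318
The bounds max(0,m−m')=0 and min(l+m,l−m')=1 give 2 terms
  k=0: (−1)^1·2693.9933/(720)·0.7754^7·0.6314^1 = -0.398282
  k=1: (−1)^2·2693.9933/(240)·0.7754^5·0.6314^3 = +0.792285
d^4_{-2,-3}(1.3668) = -0.398282 +0.792285 = +0.394003
|D^4_{-2,-3}|² = |d^4_{-2,-3}(β)|² = (+0.394003)² = 0.155238 (the z-rotation phases have unit modulus)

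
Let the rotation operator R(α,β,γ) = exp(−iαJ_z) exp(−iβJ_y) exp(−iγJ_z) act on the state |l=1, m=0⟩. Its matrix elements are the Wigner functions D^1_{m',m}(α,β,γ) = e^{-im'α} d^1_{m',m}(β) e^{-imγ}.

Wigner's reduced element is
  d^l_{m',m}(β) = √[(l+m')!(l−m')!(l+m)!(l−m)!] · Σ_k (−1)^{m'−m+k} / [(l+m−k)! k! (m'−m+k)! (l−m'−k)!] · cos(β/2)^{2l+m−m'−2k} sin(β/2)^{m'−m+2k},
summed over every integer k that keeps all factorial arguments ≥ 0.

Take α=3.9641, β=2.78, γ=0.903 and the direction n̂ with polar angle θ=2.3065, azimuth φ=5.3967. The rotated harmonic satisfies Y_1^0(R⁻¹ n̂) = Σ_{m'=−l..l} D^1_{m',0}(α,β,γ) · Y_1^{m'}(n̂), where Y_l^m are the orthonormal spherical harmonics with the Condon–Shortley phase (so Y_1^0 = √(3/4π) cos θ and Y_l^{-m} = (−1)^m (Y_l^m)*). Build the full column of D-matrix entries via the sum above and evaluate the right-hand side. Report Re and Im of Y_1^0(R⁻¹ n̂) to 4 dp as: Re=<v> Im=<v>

Need the full column D^1_{m',0} for m'=−1..1 at α=3.9641, β=2.78, γ=0.903.
cos(β/2)=0.179813, sin(β/2)=0.983701
d^1_{-1,0}: single k=1 term ⇒ +0.250149;  D = -0.170198-0.183323i
d^1_{0,0}: k∈[0..1] ⇒ +0.032333 -0.967667 = -0.935335;  D = -0.935335+0.000000i
d^1_{1,0}: single k=0 term ⇒ -0.250149;  D = +0.170198-0.183323i
Y_1^{m'}(θ=2.3065,φ=5.3967) and Σ D·Y over m':
  (-0.1702-0.1833i)·(+0.1619+0.1985i)  (-0.9353+0.0000i)·(-0.3279+0.0000i)  (+0.1702-0.1833i)·(-0.1619+0.1985i)
Y_1^0(R⁻¹ n̂) = +0.324354+0.000000i

Re=0.3244 Im=0.0000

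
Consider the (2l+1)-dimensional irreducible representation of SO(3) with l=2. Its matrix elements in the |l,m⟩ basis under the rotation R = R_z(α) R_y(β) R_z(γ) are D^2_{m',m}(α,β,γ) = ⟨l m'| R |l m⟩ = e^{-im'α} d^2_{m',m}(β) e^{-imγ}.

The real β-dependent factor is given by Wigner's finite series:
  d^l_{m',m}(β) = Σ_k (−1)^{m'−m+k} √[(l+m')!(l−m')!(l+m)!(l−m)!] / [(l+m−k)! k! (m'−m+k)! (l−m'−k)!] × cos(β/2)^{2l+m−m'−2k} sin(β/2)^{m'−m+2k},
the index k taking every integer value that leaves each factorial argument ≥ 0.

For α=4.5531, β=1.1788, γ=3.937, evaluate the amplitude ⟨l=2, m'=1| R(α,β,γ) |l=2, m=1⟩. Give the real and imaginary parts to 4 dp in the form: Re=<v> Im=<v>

First d^2_{1,1}(β=1.1788), then the phase factors e^{-i(1)α} and e^{-i(1)γ}:
Half-angle: c=0.831274, s=0.555862. N=√(6·1·6·1)=6.000000
The bounds max(0,m−m')=0 and min(l+m,l−m')=1 give 2 terms
  k=0: (−1)^0·6.0000/(6)·0.8313^4·0.5559^0 = +0.477505
  k=1: (−1)^1·6.0000/(2)·0.8313^2·0.5559^2 = -0.640537
d^2_{1,1}(1.1788) = +0.477505 -0.640537 = -0.163033
D = (-0.158616+0.987340i)·(-0.163033)·(-0.699994+0.714149i) = +0.096854+0.131145i

Re=0.0969 Im=0.1311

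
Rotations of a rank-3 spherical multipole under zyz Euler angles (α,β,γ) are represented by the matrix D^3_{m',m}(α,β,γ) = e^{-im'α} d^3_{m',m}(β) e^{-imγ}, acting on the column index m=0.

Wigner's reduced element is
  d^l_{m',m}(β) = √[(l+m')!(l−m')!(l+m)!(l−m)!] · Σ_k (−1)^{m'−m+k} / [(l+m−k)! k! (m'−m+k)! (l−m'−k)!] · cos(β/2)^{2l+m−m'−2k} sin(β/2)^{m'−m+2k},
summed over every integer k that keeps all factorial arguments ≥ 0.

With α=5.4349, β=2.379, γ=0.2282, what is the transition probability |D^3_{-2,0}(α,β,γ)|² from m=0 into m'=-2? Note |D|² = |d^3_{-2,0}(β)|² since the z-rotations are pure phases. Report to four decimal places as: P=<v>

P=0.2232

First d^3_{-2,0}(β=2.379), then the phase factors e^{-i(-2)α} and e^{-i(0)γ}:
Half-angle: c=0.372124, s=0.928183. N=√(1·120·6·6)=65.726707
k∈{2,3} keeps every argument non-negative
  k=2: (−1)^0·65.7267/(12)·0.3721^4·0.9282^2 = +0.090485
  k=3: (−1)^1·65.7267/(12)·0.3721^2·0.9282^4 = -0.562951
d^3_{-2,0}(2.379) = +0.090485 -0.562951 = -0.472465
|D^3_{-2,0}|² = |d^3_{-2,0}(β)|² = (-0.472465)² = 0.223224 (the z-rotation phases have unit modulus)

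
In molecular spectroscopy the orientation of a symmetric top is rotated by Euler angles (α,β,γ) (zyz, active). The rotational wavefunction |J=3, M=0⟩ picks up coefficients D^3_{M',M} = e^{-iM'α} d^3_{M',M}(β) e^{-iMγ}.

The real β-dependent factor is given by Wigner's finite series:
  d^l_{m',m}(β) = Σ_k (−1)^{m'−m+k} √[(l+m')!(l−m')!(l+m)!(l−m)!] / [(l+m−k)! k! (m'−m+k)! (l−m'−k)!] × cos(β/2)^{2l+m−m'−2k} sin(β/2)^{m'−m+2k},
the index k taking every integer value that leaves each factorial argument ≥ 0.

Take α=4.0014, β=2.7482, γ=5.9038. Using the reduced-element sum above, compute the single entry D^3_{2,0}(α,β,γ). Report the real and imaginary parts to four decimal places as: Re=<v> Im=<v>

D^3_{2,0}(4.0014,2.7482,5.9038) = e^{-i·2·4.0014}·d^3_{2,0}(2.7482)·e^{-i·0·5.9038}. Compute d first:
With c≡cos(β/2)=0.195430 and s≡sin(β/2)=0.980718, N=[120·1·6·6]^{1/2}=65.726707
The bounds max(0,m−m')=0 and min(l+m,l−m')=1 give 2 terms
  k=0: (−1)^2·65.7267/(12)·0.1954^4·0.9807^2 = +0.007685
  k=1: (−1)^3·65.7267/(12)·0.1954^2·0.9807^4 = -0.193518
d^3_{2,0}(2.7482) = +0.007685 -0.193518 = -0.185833
Phases: e^{-i·(2)·4.0014}=-0.148270-0.988947i, e^{-i·(0)·5.9038}=+1.000000+0.000000i ⇒ D=+0.027553+0.183779i

Re=0.0276 Im=0.1838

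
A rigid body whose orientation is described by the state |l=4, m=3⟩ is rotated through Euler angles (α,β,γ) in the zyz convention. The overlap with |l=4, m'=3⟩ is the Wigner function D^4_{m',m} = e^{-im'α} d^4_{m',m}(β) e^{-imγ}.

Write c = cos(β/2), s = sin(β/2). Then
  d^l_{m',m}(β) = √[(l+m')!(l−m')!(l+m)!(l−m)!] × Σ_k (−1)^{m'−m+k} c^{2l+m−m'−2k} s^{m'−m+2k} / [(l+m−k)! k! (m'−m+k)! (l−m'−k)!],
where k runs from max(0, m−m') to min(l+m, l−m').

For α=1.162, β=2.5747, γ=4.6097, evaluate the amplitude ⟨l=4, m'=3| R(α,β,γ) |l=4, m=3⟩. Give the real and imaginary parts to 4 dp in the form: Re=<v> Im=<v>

First d^4_{3,3}(β=2.5747), then the phase factors e^{-i(3)α} and e^{-i(3)γ}:
Half-angle: c=0.279666, s=0.960097. N=√(5040·1·5040·1)=5040.000000
k∈{0,1} keeps every argument non-negative
  k=0: (−1)^0·5040.0000/(5040)·0.2797^8·0.9601^0 = +0.000037
  k=1: (−1)^1·5040.0000/(720)·0.2797^6·0.9601^2 = -0.003087
d^4_{3,3}(2.5747) = +0.000037 -0.003087 = -0.003050
D = (-0.941276+0.337639i)·(-0.003050)·(+0.303217-0.952921i) = -0.000111-0.003048i

Re=-0.0001 Im=-0.0030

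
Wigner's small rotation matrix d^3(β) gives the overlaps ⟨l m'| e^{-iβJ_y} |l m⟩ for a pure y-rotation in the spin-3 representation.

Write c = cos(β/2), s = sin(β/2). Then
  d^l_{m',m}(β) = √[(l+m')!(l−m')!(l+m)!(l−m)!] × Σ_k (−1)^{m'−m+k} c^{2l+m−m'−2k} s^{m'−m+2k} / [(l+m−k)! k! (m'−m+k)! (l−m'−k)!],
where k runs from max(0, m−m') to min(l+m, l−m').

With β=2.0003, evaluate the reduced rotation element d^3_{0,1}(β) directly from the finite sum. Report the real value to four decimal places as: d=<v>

d=-0.0523

d^3_{0,1}(β=2.0003) via Wigner's sum:
Half-angle: c=0.540176, s=0.841552. N=√(6·6·24·2)=41.569219
Admissible k: 1..3 (factorial args all ≥0)
  k=1: (−1)^0·41.5692/(12)·0.5402^5·0.8416^1 = +0.134075
  k=2: (−1)^1·41.5692/(4)·0.5402^3·0.8416^3 = -0.976249
  k=3: (−1)^2·41.5692/(12)·0.5402^1·0.8416^5 = +0.789825
d^3_{0,1}(2.0003) = +0.134075 -0.976249 +0.789825 = -0.052349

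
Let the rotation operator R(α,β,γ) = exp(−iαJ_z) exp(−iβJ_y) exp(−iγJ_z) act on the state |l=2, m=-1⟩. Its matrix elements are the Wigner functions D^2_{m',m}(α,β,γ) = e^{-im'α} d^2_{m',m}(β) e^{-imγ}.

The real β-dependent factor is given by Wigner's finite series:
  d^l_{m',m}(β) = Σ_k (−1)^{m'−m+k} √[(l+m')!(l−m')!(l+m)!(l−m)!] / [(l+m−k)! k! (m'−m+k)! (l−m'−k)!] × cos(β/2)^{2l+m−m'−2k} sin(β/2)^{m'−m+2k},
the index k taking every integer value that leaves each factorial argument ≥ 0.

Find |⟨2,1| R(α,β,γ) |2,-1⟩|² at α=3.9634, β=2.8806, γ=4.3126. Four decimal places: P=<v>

D^2_{1,-1}(3.9634,2.8806,4.3126) = e^{-i·1·3.9634}·d^2_{1,-1}(2.8806)·e^{-i·-1·4.3126}. Compute d first:
c=cos(2.8806/2)=0.130126, s=sin(2.8806/2)=0.991497; N=√[6·1·1·6]=6.000000
k: max(0,(-1)−(1))=0 … min(2+(-1),2−(1))=1
  k=0: (−1)^2·6.0000/(2)·0.1301^2·0.9915^2 = +0.049938
  k=1: (−1)^3·6.0000/(6)·0.1301^0·0.9915^4 = -0.966421
d^2_{1,-1}(2.8806) = +0.049938 -0.966421 = -0.916483
|D^2_{1,-1}|² = |d^2_{1,-1}(β)|² = (-0.916483)² = 0.839940 (the z-rotation phases have unit modulus)

P=0.8399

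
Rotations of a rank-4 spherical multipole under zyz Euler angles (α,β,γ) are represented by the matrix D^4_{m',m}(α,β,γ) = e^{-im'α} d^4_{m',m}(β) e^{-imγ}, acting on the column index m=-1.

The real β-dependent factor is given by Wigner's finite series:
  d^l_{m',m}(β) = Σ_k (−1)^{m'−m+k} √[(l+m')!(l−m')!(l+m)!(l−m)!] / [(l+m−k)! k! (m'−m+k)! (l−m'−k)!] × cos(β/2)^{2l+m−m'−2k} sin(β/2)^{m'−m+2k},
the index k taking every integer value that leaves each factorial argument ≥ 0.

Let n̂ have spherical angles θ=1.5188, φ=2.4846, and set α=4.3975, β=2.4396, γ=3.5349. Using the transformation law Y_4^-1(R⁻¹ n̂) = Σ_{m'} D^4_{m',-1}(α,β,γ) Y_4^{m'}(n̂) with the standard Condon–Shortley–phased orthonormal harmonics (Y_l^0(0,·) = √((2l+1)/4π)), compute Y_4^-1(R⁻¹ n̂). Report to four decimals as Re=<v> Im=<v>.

Need the full column D^4_{m',-1} for m'=−4..4 at α=4.3975, β=2.4396, γ=3.5349.
cos(β/2)=0.343834, sin(β/2)=0.939031
d^4_{-4,-1}: single k=3 term ⇒ +0.029777;  D = -0.019286+0.022687i
d^4_{-3,-1}: k∈[2..3] ⇒ +0.011564 -0.143758 = -0.132193;  D = +0.069249+0.112604i
d^4_{-2,-1}: k∈[1..3] ⇒ +0.002263 -0.084409 +0.419719 = +0.337574;  D = +0.328179-0.079084i
d^4_{-1,-1}: k∈[0..3] ⇒ +0.000195 -0.021854 +0.326012 -0.810541 = -0.506188;  D = +0.039654-0.504633i
d^4_{0,-1}: k∈[0..3] ⇒ -0.002386 +0.106769 -0.796361 +0.989969 = +0.297992;  D = -0.275239-0.114204i
d^4_{1,-1}: k∈[0..3] ⇒ +0.014570 -0.326012 +1.215812 -0.604558 = +0.299811;  D = +0.195017-0.227718i
d^4_{2,-1}: k∈[0..2] ⇒ -0.056272 +0.629578 -0.939167 = -0.365861;  D = -0.190516-0.312342i
d^4_{3,-1}: k∈[0..1] ⇒ +0.143758 -0.643347 = -0.499589;  D = +0.486110-0.115267i
d^4_{4,-1}: single k=0 term ⇒ -0.222094;  D = -0.018206+0.221347i
Y_4^{m'}(θ=1.5188,φ=2.4846) and Σ D·Y over m':
  (-0.0193+0.0227i)·(-0.3834+0.2163i)  (+0.0692+0.1126i)·(+0.0252-0.0597i)  (+0.3282-0.0791i)·(-0.0831-0.3166i)  (+0.0397-0.5046i)·(+0.0580+0.0447i)  (-0.2752-0.1142i)·(+0.3088+0.0000i)  (+0.1950-0.2277i)·(-0.0580+0.0447i)  (-0.1905-0.3123i)·(-0.0831+0.3166i)  (+0.4861-0.1153i)·(-0.0252-0.0597i)  (-0.0182+0.2213i)·(-0.3834-0.2163i)
Y_4^-1(R⁻¹ n̂) = +0.047791-0.293664i

Re=0.0478 Im=-0.2937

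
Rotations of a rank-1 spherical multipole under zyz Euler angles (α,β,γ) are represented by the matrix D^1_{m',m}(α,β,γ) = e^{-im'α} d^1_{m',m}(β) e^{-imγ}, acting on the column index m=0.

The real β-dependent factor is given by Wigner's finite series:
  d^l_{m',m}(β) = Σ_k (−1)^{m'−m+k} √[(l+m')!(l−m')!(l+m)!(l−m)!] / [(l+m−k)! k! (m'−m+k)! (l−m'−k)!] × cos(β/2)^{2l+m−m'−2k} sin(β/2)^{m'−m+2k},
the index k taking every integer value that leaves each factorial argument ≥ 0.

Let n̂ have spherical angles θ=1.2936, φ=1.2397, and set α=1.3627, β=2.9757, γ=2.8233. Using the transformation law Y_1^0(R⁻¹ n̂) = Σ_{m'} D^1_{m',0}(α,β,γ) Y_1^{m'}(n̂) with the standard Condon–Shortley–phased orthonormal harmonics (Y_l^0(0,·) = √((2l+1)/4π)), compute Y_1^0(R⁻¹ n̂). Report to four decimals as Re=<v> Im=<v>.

Re=-0.0549 Im=0.0000

Need the full column D^1_{m',0} for m'=−1..1 at α=1.3627, β=2.9757, γ=2.8233.
cos(β/2)=0.082851, sin(β/2)=0.996562
d^1_{-1,0}: single k=1 term ⇒ +0.116767;  D = +0.024124+0.114247i
d^1_{0,0}: k∈[0..1] ⇒ +0.006864 -0.993136 = -0.986271;  D = -0.986271+0.000000i
d^1_{1,0}: single k=0 term ⇒ -0.116767;  D = -0.024124+0.114247i
Y_1^{m'}(θ=1.2936,φ=1.2397) and Σ D·Y over m':
  (+0.0241+0.1142i)·(+0.1080-0.3143i)  (-0.9863+0.0000i)·(+0.1337+0.0000i)  (-0.0241+0.1142i)·(-0.1080-0.3143i)
Y_1^0(R⁻¹ n̂) = -0.054857+0.000000i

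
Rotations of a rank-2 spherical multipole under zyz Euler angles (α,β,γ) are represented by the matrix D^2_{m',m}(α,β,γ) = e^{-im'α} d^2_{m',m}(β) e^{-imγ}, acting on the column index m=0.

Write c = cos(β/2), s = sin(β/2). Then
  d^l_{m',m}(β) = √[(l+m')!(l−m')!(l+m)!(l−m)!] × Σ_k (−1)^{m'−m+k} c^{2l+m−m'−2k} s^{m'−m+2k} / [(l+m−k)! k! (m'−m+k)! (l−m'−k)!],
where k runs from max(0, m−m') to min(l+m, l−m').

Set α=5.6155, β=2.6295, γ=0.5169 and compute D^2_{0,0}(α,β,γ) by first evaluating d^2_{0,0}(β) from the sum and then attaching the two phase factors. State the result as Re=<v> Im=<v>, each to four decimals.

D^2_{0,0}(5.6155,2.6295,0.5169) = e^{-i·0·5.6155}·d^2_{0,0}(2.6295)·e^{-i·0·0.5169}. Compute d first:
Half-angle: c=0.253258, s=0.967399. N=√(2·2·2·2)=4.000000
k: max(0,(0)−(0))=0 … min(2+(0),2−(0))=2
  k=0: (−1)^0·4.0000/(4)·0.2533^4·0.9674^0 = +0.004114
  k=1: (−1)^1·4.0000/(1)·0.2533^2·0.9674^2 = -0.240102
  k=2: (−1)^2·4.0000/(4)·0.2533^0·0.9674^4 = +0.875835
d^2_{0,0}(2.6295) = +0.004114 -0.240102 +0.875835 = +0.639846
Phases: e^{-i·(0)·5.6155}=+1.000000+0.000000i, e^{-i·(0)·0.5169}=+1.000000+0.000000i ⇒ D=+0.639846+0.000000i

Re=0.6398 Im=0.0000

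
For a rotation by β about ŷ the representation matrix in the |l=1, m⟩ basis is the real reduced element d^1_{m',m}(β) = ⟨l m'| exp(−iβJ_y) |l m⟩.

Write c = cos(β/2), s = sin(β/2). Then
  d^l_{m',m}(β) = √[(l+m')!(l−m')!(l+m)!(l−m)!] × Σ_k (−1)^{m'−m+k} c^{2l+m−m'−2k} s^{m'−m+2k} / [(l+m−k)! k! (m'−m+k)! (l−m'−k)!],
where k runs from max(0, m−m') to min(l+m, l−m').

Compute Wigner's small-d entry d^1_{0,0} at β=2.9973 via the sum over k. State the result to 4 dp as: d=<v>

d=-0.9896

d^1_{0,0}(β=2.9973) via Wigner's sum:
With c≡cos(β/2)=0.072084 and s≡sin(β/2)=0.997399, N=[1·1·1·1]^{1/2}=1.000000
k∈{0,1} keeps every argument non-negative
  k=0: (−1)^0·1.0000/(1)·0.0721^2·0.9974^0 = +0.005196
  k=1: (−1)^1·1.0000/(1)·0.0721^0·0.9974^2 = -0.994804
d^1_{0,0}(2.9973) = +0.005196 -0.994804 = -0.989608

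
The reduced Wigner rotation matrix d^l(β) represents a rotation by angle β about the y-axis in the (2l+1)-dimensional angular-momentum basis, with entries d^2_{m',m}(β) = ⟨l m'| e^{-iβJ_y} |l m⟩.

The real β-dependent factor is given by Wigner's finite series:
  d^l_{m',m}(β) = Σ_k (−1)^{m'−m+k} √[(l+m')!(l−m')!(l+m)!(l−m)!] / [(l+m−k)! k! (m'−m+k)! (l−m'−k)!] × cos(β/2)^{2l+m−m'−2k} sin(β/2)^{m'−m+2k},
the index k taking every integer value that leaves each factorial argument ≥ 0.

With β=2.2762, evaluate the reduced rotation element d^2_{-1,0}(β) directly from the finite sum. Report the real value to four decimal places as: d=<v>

d=-0.6046

d^2_{-1,0}(β=2.2762) via Wigner's sum:
Half-angle: c=0.419320, s=0.907838. N=√(1·6·2·2)=4.898979
The bounds max(0,m−m')=1 and min(l+m,l−m')=2 give 2 terms
  k=1: (−1)^0·4.8990/(2)·0.4193^3·0.9078^1 = +0.163954
  k=2: (−1)^1·4.8990/(2)·0.4193^1·0.9078^3 = -0.768506
d^2_{-1,0}(2.2762) = +0.163954 -0.768506 = -0.604552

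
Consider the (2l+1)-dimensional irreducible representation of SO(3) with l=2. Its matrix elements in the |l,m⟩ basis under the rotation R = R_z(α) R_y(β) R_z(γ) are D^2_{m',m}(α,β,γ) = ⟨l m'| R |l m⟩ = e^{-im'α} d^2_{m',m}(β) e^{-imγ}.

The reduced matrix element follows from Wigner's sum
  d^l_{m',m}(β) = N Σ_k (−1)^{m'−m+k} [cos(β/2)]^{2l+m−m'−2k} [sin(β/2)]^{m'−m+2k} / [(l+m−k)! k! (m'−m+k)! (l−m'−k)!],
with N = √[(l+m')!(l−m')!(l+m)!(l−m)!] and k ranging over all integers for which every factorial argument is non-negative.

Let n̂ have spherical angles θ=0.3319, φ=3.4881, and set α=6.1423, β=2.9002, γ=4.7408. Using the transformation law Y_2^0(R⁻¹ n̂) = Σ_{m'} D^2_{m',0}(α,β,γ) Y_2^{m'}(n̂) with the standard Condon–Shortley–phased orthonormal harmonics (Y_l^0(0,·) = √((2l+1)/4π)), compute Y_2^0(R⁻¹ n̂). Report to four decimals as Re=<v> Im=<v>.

Re=0.6060 Im=0.0000

Need the full column D^2_{m',0} for m'=−2..2 at α=6.1423, β=2.9002, γ=4.7408.
cos(β/2)=0.120403, sin(β/2)=0.992725
d^2_{-2,0}: single k=2 term ⇒ +0.034995;  D = +0.033615-0.009731i
d^2_{-1,0}: k∈[1..2] ⇒ +0.004244 -0.288537 = -0.284293;  D = -0.281476+0.039920i
d^2_{0,0}: k∈[0..2] ⇒ +0.000210 -0.057147 +0.971216 = +0.914279;  D = +0.914279+0.000000i
d^2_{1,0}: k∈[0..1] ⇒ -0.004244 +0.288537 = +0.284293;  D = +0.281476+0.039920i
d^2_{2,0}: single k=0 term ⇒ +0.034995;  D = +0.033615+0.009731i
Y_2^{m'}(θ=0.3319,φ=3.4881) and Σ D·Y over m':
  (+0.0336-0.0097i)·(+0.0316-0.0262i)  (-0.2815+0.0399i)·(-0.2238+0.0808i)  (+0.9143+0.0000i)·(+0.5303+0.0000i)  (+0.2815+0.0399i)·(+0.2238+0.0808i)  (+0.0336+0.0097i)·(+0.0316+0.0262i)
Y_2^0(R⁻¹ n̂) = +0.606038-0.000000i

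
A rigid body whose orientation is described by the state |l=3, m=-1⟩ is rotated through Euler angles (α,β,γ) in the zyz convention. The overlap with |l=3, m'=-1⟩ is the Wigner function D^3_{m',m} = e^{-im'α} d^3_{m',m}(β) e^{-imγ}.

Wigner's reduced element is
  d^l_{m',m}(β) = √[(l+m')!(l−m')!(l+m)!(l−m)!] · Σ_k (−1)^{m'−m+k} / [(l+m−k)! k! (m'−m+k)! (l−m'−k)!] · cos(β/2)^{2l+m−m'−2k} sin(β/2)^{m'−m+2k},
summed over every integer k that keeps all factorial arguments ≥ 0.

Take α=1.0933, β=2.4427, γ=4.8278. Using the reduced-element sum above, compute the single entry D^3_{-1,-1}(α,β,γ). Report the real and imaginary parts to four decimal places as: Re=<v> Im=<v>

D^3_{-1,-1}(1.0933,2.4427,4.8278) = e^{-i·-1·1.0933}·d^3_{-1,-1}(2.4427)·e^{-i·-1·4.8278}. Compute d first:
Half-angle: c=0.342378, s=0.939562. N=√(2·24·2·24)=48.000000
Admissible k: 0..2 (factorial args all ≥0)
  k=0: (−1)^0·48.0000/(48)·0.3424^6·0.9396^0 = +0.001611
  k=1: (−1)^1·48.0000/(6)·0.3424^4·0.9396^2 = -0.097043
  k=2: (−1)^2·48.0000/(8)·0.3424^2·0.9396^4 = +0.548106
d^3_{-1,-1}(2.4427) = +0.001611 -0.097043 +0.548106 = +0.452674
D = (+0.459557+0.888148i)·(+0.452674)·(+0.115155-0.993348i) = +0.423323-0.160349i

Re=0.4233 Im=-0.1603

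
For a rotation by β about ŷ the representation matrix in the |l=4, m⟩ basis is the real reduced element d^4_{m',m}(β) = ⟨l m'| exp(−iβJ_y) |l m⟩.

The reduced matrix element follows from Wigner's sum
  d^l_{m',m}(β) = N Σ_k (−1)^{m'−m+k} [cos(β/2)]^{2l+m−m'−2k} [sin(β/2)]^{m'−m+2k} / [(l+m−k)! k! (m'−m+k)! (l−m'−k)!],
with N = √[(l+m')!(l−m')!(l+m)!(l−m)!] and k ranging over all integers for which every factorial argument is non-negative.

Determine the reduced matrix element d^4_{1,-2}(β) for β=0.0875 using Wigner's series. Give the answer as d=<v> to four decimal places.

d=-0.0012

d^4_{1,-2}(β=0.0875) via Wigner's sum:
Half-angle: c=0.999043, s=0.043736. N=√(120·6·2·720)=1018.233765
The bounds max(0,m−m')=0 and min(l+m,l−m')=2 give 3 terms
  k=0: (−1)^3·1018.2338/(72)·0.9990^5·0.0437^3 = -0.001177
  k=1: (−1)^4·1018.2338/(48)·0.9990^3·0.0437^5 = +0.000003
  k=2: (−1)^5·1018.2338/(240)·0.9990^1·0.0437^7 = -0.000000
d^4_{1,-2}(0.0875) = -0.001177 +0.000003 -0.000000 = -0.001174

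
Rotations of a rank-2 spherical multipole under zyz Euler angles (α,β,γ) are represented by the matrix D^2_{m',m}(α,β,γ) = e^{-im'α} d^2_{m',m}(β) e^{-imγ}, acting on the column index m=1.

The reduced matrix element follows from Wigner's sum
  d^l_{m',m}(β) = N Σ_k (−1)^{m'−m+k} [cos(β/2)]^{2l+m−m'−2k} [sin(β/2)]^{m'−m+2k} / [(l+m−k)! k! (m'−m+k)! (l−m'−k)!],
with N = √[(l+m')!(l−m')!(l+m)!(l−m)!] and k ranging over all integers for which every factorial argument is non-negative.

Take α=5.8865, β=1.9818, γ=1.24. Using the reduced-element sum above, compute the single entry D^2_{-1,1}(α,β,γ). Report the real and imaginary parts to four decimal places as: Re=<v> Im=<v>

First d^2_{-1,1}(β=1.9818), then the phase factors e^{-i(-1)α} and e^{-i(1)γ}:
With c≡cos(β/2)=0.547937 and s≡sin(β/2)=0.836519, N=[1·6·6·1]^{1/2}=6.000000
k∈{2,3} keeps every argument non-negative
  k=2: (−1)^0·6.0000/(2)·0.5479^2·0.8365^2 = +0.630282
  k=3: (−1)^1·6.0000/(6)·0.5479^0·0.8365^4 = -0.489671
d^2_{-1,1}(1.9818) = +0.630282 -0.489671 = +0.140611
Attach z-rotation phases: D = e^{-i(-1)(5.8865)}·(+0.140611)·e^{-i(1)(1.24)} = -0.009258-0.140306i

Re=-0.0093 Im=-0.1403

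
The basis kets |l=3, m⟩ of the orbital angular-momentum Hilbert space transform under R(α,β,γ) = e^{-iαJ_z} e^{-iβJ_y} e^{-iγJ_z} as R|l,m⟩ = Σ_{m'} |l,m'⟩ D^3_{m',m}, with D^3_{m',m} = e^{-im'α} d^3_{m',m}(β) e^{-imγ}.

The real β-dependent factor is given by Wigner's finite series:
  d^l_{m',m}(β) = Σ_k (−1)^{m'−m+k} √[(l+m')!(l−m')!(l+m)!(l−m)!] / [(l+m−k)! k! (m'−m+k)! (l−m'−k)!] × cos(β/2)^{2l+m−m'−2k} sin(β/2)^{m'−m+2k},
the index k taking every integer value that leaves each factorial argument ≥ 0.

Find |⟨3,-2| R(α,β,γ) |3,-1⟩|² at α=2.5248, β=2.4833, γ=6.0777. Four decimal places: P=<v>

First d^3_{-2,-1}(β=2.4833), then the phase factors e^{-i(-2)α} and e^{-i(-1)γ}:
Half-angle: c=0.323235, s=0.946319. N=√(1·120·2·24)=75.894664
k∈{1,2} keeps every argument non-negative
  k=1: (−1)^0·75.8947/(24)·0.3232^5·0.9463^1 = +0.010559
  k=2: (−1)^1·75.8947/(12)·0.3232^3·0.9463^3 = -0.181008
d^3_{-2,-1}(2.4833) = +0.010559 -0.181008 = -0.170449
|D^3_{-2,-1}|² = |d^3_{-2,-1}(β)|² = (-0.170449)² = 0.029053 (the z-rotation phases have unit modulus)

P=0.0291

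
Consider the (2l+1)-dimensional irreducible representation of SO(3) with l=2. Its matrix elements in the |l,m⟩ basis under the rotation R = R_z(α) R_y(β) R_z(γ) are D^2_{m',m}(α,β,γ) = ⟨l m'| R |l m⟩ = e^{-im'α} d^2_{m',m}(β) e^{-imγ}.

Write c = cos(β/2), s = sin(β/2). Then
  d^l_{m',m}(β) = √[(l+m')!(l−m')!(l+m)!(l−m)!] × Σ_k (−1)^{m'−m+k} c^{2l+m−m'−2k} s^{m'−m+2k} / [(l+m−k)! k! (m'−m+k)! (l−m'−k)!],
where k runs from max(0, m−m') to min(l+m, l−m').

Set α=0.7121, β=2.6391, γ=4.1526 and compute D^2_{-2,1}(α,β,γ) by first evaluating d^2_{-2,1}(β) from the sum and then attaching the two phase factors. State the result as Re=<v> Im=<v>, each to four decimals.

First d^2_{-2,1}(β=2.6391), then the phase factors e^{-i(-2)α} and e^{-i(1)γ}:
Half-angle: c=0.248611, s=0.968603. N=√(1·24·6·1)=12.000000
k∈{3} keeps every argument non-negative
  k=3: (−1)^0·12.0000/(6)·0.2486^1·0.9686^3 = +0.451844
d^2_{-2,1}(2.6391) = +0.451844
Phases: e^{-i·(-2)·0.7121}=+0.146072+0.989274i, e^{-i·(1)·4.1526}=-0.531007+0.847367i ⇒ D=-0.413819-0.181431i

Re=-0.4138 Im=-0.1814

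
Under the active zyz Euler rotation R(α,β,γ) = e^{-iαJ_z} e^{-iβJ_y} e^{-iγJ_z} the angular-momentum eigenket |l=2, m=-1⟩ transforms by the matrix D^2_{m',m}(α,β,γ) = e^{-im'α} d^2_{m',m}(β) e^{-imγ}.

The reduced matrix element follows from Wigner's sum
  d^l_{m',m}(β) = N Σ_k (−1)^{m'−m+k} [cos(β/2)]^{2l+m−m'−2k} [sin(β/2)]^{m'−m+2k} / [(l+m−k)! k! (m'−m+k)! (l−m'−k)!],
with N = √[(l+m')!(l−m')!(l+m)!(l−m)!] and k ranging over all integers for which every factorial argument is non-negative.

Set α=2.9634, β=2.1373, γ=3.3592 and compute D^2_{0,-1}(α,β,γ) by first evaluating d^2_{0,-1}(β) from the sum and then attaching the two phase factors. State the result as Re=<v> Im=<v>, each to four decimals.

Split into d^2_{0,-1}(β=2.1373) × two z-phases.
c=cos(2.1373/2)=0.481308, s=sin(2.1373/2)=0.876552; N=√[2·2·1·6]=4.898979
k∈{0,1} keeps every argument non-negative
  k=0: (−1)^1·4.8990/(2)·0.4813^3·0.8766^1 = -0.239399
  k=1: (−1)^2·4.8990/(2)·0.4813^1·0.8766^3 = +0.794019
d^2_{0,-1}(2.1373) = -0.239399 +0.794019 = +0.554620
Attach z-rotation phases: D = e^{-i(0)(2.9634)}·(+0.554620)·e^{-i(-1)(3.3592)} = -0.541541-0.119739i

Re=-0.5415 Im=-0.1197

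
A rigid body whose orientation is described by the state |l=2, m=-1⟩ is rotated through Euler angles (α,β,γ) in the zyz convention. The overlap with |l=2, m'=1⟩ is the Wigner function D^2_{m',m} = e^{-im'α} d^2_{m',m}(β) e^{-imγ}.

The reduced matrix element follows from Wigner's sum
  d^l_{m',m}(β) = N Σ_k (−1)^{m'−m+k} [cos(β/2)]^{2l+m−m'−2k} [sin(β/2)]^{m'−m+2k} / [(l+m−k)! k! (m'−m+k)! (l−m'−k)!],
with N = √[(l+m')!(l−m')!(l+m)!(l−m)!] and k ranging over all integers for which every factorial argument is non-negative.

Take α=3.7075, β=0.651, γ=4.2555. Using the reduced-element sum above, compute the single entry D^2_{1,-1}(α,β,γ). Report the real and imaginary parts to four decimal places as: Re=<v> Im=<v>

First d^2_{1,-1}(β=0.651), then the phase factors e^{-i(1)α} and e^{-i(-1)γ}:
c=cos(0.651/2)=0.947491, s=sin(0.651/2)=0.319783; N=√[6·1·1·6]=6.000000
k∈{0,1} keeps every argument non-negative
  k=0: (−1)^2·6.0000/(2)·0.9475^2·0.3198^2 = +0.275411
  k=1: (−1)^3·6.0000/(6)·0.9475^0·0.3198^4 = -0.010457
d^2_{1,-1}(0.651) = +0.275411 -0.010457 = +0.264954
D = (-0.844102+0.536182i)·(+0.264954)·(-0.441158-0.897429i) = +0.226156+0.138036i

Re=0.2262 Im=0.1380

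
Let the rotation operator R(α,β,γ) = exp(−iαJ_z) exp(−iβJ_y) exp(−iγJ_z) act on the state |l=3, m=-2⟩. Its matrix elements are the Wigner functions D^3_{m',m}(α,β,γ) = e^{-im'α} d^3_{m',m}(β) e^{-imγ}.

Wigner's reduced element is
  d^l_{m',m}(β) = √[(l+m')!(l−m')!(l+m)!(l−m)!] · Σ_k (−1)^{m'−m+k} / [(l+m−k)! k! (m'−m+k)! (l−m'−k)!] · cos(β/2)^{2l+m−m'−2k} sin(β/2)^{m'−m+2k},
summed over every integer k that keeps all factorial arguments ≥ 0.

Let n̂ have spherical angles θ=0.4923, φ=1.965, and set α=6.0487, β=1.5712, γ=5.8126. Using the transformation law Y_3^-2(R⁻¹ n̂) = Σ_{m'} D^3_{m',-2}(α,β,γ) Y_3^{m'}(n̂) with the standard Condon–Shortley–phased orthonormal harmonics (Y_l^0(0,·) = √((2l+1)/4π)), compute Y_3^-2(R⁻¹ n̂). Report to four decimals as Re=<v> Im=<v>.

Re=-0.2604 Im=0.0321

Need the full column D^3_{m',-2} for m'=−3..3 at α=6.0487, β=1.5712, γ=5.8126.
cos(β/2)=0.706964, sin(β/2)=0.707249
d^3_{-3,-2}: single k=1 term ⇒ +0.305939;  D = -0.022567-0.305106i
d^3_{-2,-2}: k∈[0..1] ⇒ +0.124849 -0.624748 = -0.499899;  D = -0.079966+0.493462i
d^3_{-1,-2}: k∈[0..1] ⇒ -0.394966 +0.790569 = +0.395604;  D = +0.152283-0.365119i
d^3_{0,-2}: k∈[0..1] ⇒ +0.684377 -0.684929 = -0.000553;  D = -0.000325+0.000447i
d^3_{1,-2}: k∈[0..1] ⇒ -0.790569 +0.395604 = -0.394965;  D = -0.300378+0.256458i
d^3_{2,-2}: k∈[0..1] ⇒ +0.625252 -0.125151 = +0.500101;  D = +0.445375-0.227469i
d^3_{3,-2}: single k=0 term ⇒ -0.306433;  D = -0.297816+0.072160i
Y_3^{m'}(θ=0.4923,φ=1.965) and Σ D·Y over m':
  (-0.0226-0.3051i)·(+0.0408+0.0167i)  (-0.0800+0.4935i)·(-0.1418+0.1427i)  (+0.1523-0.3651i)·(-0.1691-0.4066i)  (-0.0003+0.0004i)·(+0.2904+0.0000i)  (-0.3004+0.2565i)·(+0.1691-0.4066i)  (+0.4454-0.2275i)·(-0.1418-0.1427i)  (-0.2978+0.0722i)·(-0.0408+0.0167i)
Y_3^-2(R⁻¹ n̂) = -0.260437+0.032059i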